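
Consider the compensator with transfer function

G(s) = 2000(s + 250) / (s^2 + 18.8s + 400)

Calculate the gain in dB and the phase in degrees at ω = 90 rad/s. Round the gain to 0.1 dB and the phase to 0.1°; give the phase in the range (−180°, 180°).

At s = jω = j90:
zero (s+250): 250 + j90 → |·| = √(250²+90²) = √70600 ≈ 265.71, ∠ = arctan(90/250) ≈ 19.80°
quadratic: (j90)² + 18.8·j90 + 400 = -7700 + j1692 → |·| ≈ 7883.7, ∠ ≈ 167.61°
|G| = 2000 · 265.71 / 7883.7 ≈ 67.407
Gain = 20 log₁₀(67.407) ≈ 36.57 dB
∠G = 19.80° − 167.61° = -147.81°

36.6 dB, -147.8°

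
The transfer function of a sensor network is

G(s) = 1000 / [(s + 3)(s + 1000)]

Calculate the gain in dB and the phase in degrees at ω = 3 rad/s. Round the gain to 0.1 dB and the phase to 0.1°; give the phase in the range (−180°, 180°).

At s = jω = j3:
pole (s+3): 3 + j3 → |·| = √(3²+3²) = √18 ≈ 4.2426, ∠ = arctan(3/3) ≈ 45.00°
pole (s+1000): 1000 + j3 → |·| = √(1000²+3²) = √1000009 ≈ 1000, ∠ = arctan(3/1000) ≈ 0.17°
|G| = 1000 / 4242.6 ≈ 0.2357
Gain = 20 log₁₀(0.2357) ≈ -12.55 dB
∠G = 0.00° − 45.17° = -45.17°

-12.6 dB, -45.2°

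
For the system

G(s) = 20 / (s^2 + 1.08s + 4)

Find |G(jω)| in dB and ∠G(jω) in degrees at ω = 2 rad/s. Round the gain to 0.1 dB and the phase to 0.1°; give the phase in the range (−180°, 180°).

At s = jω = j2:
quadratic: (j2)² + 1.08·j2 + 4 = 0 + j2.16 → |·| ≈ 2.16, ∠ ≈ 90.00°
|G| = 20 / 2.16 ≈ 9.2593
Gain = 20 log₁₀(9.2593) ≈ 19.33 dB
∠G = 0.00° − 90.00° = -90.00°

19.3 dB, -90.0°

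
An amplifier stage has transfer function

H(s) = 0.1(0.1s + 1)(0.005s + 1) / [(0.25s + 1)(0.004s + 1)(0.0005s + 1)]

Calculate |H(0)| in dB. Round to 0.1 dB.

H(0) = 0.1 · 1 / 1 = 0.1
20 log₁₀(0.1) ≈ -20.00 dB

-20.0 dB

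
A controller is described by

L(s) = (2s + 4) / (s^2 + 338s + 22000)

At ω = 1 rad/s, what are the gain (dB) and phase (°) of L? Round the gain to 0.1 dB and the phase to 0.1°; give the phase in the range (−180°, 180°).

Substitute s = j1:
Numerator: 2(j1) + 4 = 4 + j2
Denominator: (j1)^2 + 338(j1) + 22000 = 21999 + j338
|N| = √(4² + 2²) ≈ 4.4721, ∠N ≈ 26.57°
|D| = √(21999² + 338²) ≈ 22002, ∠D ≈ 0.88°
|L| = 4.4721 / 22002 ≈ 0.00020326
Gain = 20 log₁₀(0.00020326) ≈ -73.84 dB
∠L = 26.57° − 0.88° = 25.69°

-73.8 dB, 25.7°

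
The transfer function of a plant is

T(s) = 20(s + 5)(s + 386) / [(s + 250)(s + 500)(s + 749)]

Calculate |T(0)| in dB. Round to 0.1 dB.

-67.7 dB

T(0) = 20·5·386 / (250·500·749) ≈ 0.00041228
20 log₁₀(0.00041228) ≈ -67.70 dB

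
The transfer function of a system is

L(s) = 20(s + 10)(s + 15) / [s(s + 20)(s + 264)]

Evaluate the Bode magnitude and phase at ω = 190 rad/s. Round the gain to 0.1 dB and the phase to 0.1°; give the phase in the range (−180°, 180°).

At s = jω = j190:
zero (s+10): 10 + j190 → |·| = √(10²+190²) = √36200 ≈ 190.26, ∠ = arctan(190/10) ≈ 86.99°
zero (s+15): 15 + j190 → |·| = √(15²+190²) = √36325 ≈ 190.59, ∠ = arctan(190/15) ≈ 85.49°
pole (s+20): 20 + j190 → |·| = √(20²+190²) = √36500 ≈ 191.05, ∠ = arctan(190/20) ≈ 83.99°
pole (s+264): 264 + j190 → |·| = √(264²+190²) = √105796 ≈ 325.26, ∠ = arctan(190/264) ≈ 35.74°
pole at origin: |s| = 190, ∠ = 90.00° (in denominator)
|L| = 20 · 36262 / 1.1807e+07 ≈ 0.061425
Gain = 20 log₁₀(0.061425) ≈ -24.23 dB
∠L = 172.48° − 209.73° = -37.25°

-24.2 dB, -37.3°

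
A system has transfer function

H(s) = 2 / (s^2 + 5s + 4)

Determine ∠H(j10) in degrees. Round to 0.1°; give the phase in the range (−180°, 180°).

Substitute s = j10:
Numerator: 2 = 2 + j0
Denominator: (j10)^2 + 5(j10) + 4 = -96 + j50
|N| = √(2² + 0²) ≈ 2, ∠N ≈ 0.00°
|D| = √(96² + 50²) ≈ 108.24, ∠D ≈ 152.49°
∠H = 0.00° − 152.49° = -152.49°

-152.5°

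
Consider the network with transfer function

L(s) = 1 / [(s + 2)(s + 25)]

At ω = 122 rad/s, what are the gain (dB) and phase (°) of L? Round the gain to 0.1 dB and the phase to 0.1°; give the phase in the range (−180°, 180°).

At s = jω = j122:
pole (s+2): 2 + j122 → |·| = √(2²+122²) = √14888 ≈ 122.02, ∠ = arctan(122/2) ≈ 89.06°
pole (s+25): 25 + j122 → |·| = √(25²+122²) = √15509 ≈ 124.54, ∠ = arctan(122/25) ≈ 78.42°
|L| = 1 / 15196 ≈ 6.5807e-05
Gain = 20 log₁₀(6.5807e-05) ≈ -83.63 dB
∠L = 0.00° − 167.48° = -167.48°

-83.6 dB, -167.5°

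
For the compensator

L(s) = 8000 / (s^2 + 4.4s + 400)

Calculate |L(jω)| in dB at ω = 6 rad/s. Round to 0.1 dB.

26.8 dB

At s = jω = j6:
quadratic: (j6)² + 4.4·j6 + 400 = 364 + j26.4 → |·| ≈ 364.96, ∠ ≈ 4.15°
|L| = 8000 / 364.96 ≈ 21.92
Gain = 20 log₁₀(21.92) ≈ 26.82 dB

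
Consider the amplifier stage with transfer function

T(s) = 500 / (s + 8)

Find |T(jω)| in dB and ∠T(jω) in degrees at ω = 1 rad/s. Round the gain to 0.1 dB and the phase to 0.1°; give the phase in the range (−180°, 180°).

Substitute s = j1:
Numerator: 500 = 500 + j0
Denominator: (j1) + 8 = 8 + j1
|N| = √(500² + 0²) ≈ 500, ∠N ≈ 0.00°
|D| = √(8² + 1²) ≈ 8.0623, ∠D ≈ 7.13°
|T| = 500 / 8.0623 ≈ 62.017
Gain = 20 log₁₀(62.017) ≈ 35.85 dB
∠T = 0.00° − 7.13° = -7.13°

35.9 dB, -7.1°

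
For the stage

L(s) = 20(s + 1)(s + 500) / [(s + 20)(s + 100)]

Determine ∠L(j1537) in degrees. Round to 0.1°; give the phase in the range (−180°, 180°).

At s = jω = j1537:
zero (s+1): 1 + j1537 → |·| = √(1²+1537²) = √2362370 ≈ 1537, ∠ = arctan(1537/1) ≈ 89.96°
zero (s+500): 500 + j1537 → |·| = √(500²+1537²) = √2612369 ≈ 1616.3, ∠ = arctan(1537/500) ≈ 71.98°
pole (s+20): 20 + j1537 → |·| = √(20²+1537²) = √2362769 ≈ 1537.1, ∠ = arctan(1537/20) ≈ 89.25°
pole (s+100): 100 + j1537 → |·| = √(100²+1537²) = √2372369 ≈ 1540.2, ∠ = arctan(1537/100) ≈ 86.28°
∠L = 161.94° − 175.53° = -13.59°

-13.6°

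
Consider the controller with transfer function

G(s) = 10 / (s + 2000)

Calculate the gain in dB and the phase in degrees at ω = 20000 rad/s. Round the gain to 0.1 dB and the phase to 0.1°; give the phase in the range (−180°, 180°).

Substitute s = j20000:
Numerator: 10 = 10 + j0
Denominator: (j20000) + 2000 = 2000 + j20000
|N| = √(10² + 0²) ≈ 10, ∠N ≈ 0.00°
|D| = √(2000² + 20000²) ≈ 20100, ∠D ≈ 84.29°
|G| = 10 / 20100 ≈ 0.00049751
Gain = 20 log₁₀(0.00049751) ≈ -66.06 dB
∠G = 0.00° − 84.29° = -84.29°

-66.1 dB, -84.3°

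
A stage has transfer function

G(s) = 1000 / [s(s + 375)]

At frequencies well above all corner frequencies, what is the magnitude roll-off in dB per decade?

Each pole contributes −20 dB/decade at high frequency; each zero contributes +20 dB/decade.
Net: 0 zero(s) − 2 pole(s) → -40 dB/decade.

-40 dB/decade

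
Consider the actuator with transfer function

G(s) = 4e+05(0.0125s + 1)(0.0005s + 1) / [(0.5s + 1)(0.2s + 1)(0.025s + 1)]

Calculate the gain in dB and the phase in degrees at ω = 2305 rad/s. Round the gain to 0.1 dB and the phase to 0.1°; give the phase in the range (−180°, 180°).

-4.8 dB, -131.8°

At ω = 2305 rad/s:
zero (1 + j2305·0.0125) = 1 + j28.8125 → |·| ≈ 28.83, ∠ ≈ 88.01°
zero (1 + j2305·0.0005) = 1 + j1.1525 → |·| ≈ 1.5259, ∠ ≈ 49.05°
pole (1 + j2305·0.5) = 1 + j1152.5 → |·| ≈ 1152.5, ∠ ≈ 89.95°
pole (1 + j2305·0.2) = 1 + j461 → |·| ≈ 461, ∠ ≈ 89.88°
pole (1 + j2305·0.025) = 1 + j57.625 → |·| ≈ 57.634, ∠ ≈ 89.01°
|G| = 4e+05 · 28.83 · 1.5259 / (1152.5 · 461 · 57.634) ≈ 0.57466
Gain = 20 log₁₀(0.57466) ≈ -4.81 dB
∠G = (88.01° + 49.05°) − (89.95° + 89.88° + 89.01°) = -131.78°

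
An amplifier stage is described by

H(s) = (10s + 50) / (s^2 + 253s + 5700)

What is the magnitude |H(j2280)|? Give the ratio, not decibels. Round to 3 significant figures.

Substitute s = j2280:
Numerator: 10(j2280) + 50 = 50 + j22800
Denominator: (j2280)^2 + 253(j2280) + 5700 = -5192700 + j576840
|N| = √(50² + 22800²) ≈ 22800, ∠N ≈ 89.87°
|D| = √(5192700² + 576840²) ≈ 5.2246e+06, ∠D ≈ 173.66°
|H| = 22800 / 5.2246e+06 ≈ 0.004364

0.00436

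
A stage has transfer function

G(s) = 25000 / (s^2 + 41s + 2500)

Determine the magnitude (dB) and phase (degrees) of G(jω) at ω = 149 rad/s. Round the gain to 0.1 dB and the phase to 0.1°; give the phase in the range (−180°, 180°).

1.7 dB, -162.8°

At s = jω = j149:
quadratic: (j149)² + 41·j149 + 2500 = -19701 + j6109 → |·| ≈ 20626, ∠ ≈ 162.77°
|G| = 25000 / 20626 ≈ 1.2121
Gain = 20 log₁₀(1.2121) ≈ 1.67 dB
∠G = 0.00° − 162.77° = -162.77°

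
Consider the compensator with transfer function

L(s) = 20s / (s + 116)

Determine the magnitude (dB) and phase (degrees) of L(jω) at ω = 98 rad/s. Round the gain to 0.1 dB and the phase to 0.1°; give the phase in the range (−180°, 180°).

22.2 dB, 49.8°

At s = jω = j98:
zero at origin: s = j98 → |·| = 98, ∠ = 90.00°
pole (s+116): 116 + j98 → |·| = √(116²+98²) = √23060 ≈ 151.86, ∠ = arctan(98/116) ≈ 40.19°
|L| = 20 · 98 / 151.86 ≈ 12.907
Gain = 20 log₁₀(12.907) ≈ 22.22 dB
∠L = 90.00° − 40.19° = 49.81°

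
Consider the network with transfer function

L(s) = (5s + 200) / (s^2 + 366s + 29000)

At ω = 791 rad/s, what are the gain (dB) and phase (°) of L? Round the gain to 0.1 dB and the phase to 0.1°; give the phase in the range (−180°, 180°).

-44.5 dB, -67.0°

Substitute s = j791:
Numerator: 5(j791) + 200 = 200 + j3955
Denominator: (j791)^2 + 366(j791) + 29000 = -596681 + j289506
|N| = √(200² + 3955²) ≈ 3960.1, ∠N ≈ 87.11°
|D| = √(596681² + 289506²) ≈ 6.6321e+05, ∠D ≈ 154.12°
|L| = 3960.1 / 6.6321e+05 ≈ 0.0059711
Gain = 20 log₁₀(0.0059711) ≈ -44.48 dB
∠L = 87.11° − 154.12° = -67.01°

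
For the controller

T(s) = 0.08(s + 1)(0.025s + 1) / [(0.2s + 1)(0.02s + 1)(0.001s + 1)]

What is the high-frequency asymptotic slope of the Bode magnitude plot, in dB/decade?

-20 dB/decade

Each pole contributes −20 dB/decade at high frequency; each zero contributes +20 dB/decade.
Net: 2 zero(s) − 3 pole(s) → -20 dB/decade.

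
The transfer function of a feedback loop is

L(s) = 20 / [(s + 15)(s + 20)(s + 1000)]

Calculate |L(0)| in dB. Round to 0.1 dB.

L(0) = 20 / (15·20·1000) ≈ 6.6667e-05
20 log₁₀(6.6667e-05) ≈ -83.52 dB

-83.5 dB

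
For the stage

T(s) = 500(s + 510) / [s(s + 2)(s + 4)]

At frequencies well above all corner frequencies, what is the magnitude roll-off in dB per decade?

Each pole contributes −20 dB/decade at high frequency; each zero contributes +20 dB/decade.
Net: 1 zero(s) − 3 pole(s) → -40 dB/decade.

-40 dB/decade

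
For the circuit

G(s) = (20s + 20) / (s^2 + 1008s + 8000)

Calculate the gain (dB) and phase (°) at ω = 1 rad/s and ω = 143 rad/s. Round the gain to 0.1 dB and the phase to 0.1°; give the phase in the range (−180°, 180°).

ω = 1: -49.1 dB, 37.8°; ω = 143: -34.1 dB, -5.3°

Substitute s = j1:
Numerator: 20(j1) + 20 = 20 + j20
Denominator: (j1)^2 + 1008(j1) + 8000 = 7999 + j1008
|N| = √(20² + 20²) ≈ 28.284, ∠N ≈ 45.00°
|D| = √(7999² + 1008²) ≈ 8062.3, ∠D ≈ 7.18°
|G| = 28.284 / 8062.3 ≈ 0.0035082
Gain = 20 log₁₀(0.0035082) ≈ -49.10 dB
∠G = 45.00° − 7.18° = 37.82°

Substitute s = j143:
Numerator: 20(j143) + 20 = 20 + j2860
Denominator: (j143)^2 + 1008(j143) + 8000 = -12449 + j144144
|N| = √(20² + 2860²) ≈ 2860.1, ∠N ≈ 89.60°
|D| = √(12449² + 144144²) ≈ 1.4468e+05, ∠D ≈ 94.94°
|G| = 2860.1 / 1.4468e+05 ≈ 0.019768
Gain = 20 log₁₀(0.019768) ≈ -34.08 dB
∠G = 89.60° − 94.94° = -5.34°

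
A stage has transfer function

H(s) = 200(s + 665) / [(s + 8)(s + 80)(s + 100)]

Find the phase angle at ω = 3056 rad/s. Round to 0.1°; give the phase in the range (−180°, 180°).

At s = jω = j3056:
zero (s+665): 665 + j3056 → |·| = √(665²+3056²) = √9781361 ≈ 3127.5, ∠ = arctan(3056/665) ≈ 77.72°
pole (s+8): 8 + j3056 → |·| = √(8²+3056²) = √9339200 ≈ 3056, ∠ = arctan(3056/8) ≈ 89.85°
pole (s+80): 80 + j3056 → |·| = √(80²+3056²) = √9345536 ≈ 3057, ∠ = arctan(3056/80) ≈ 88.50°
pole (s+100): 100 + j3056 → |·| = √(100²+3056²) = √9349136 ≈ 3057.6, ∠ = arctan(3056/100) ≈ 88.13°
∠H = 77.72° − 266.48° = -188.76° ≡ 171.24° (principal value)

171.2°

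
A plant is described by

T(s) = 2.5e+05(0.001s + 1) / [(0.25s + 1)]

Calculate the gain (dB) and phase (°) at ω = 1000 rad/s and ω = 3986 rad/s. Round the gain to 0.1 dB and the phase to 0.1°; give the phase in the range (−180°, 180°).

At ω = 1000 rad/s:
zero (1 + j1000·0.001) = 1 + j1 → |·| ≈ 1.4142, ∠ ≈ 45.00°
pole (1 + j1000·0.25) = 1 + j250 → |·| ≈ 250, ∠ ≈ 89.77°
|T| = 2.5e+05 · 1.4142 / (250) ≈ 1414.2
Gain = 20 log₁₀(1414.2) ≈ 63.01 dB
∠T = (45.00°) − (89.77°) = -44.77°

At ω = 3986 rad/s:
zero (1 + j3986·0.001) = 1 + j3.986 → |·| ≈ 4.1095, ∠ ≈ 75.92°
pole (1 + j3986·0.25) = 1 + j996.5 → |·| ≈ 996.5, ∠ ≈ 89.94°
|T| = 2.5e+05 · 4.1095 / (996.5) ≈ 1031
Gain = 20 log₁₀(1031) ≈ 60.27 dB
∠T = (75.92°) − (89.94°) = -14.02°

ω = 1000: 63.0 dB, -44.8°; ω = 3986: 60.3 dB, -14.0°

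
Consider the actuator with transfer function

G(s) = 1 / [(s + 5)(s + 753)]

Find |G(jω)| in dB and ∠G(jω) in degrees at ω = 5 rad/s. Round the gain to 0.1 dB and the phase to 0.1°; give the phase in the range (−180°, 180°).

-74.5 dB, -45.4°

At s = jω = j5:
pole (s+5): 5 + j5 → |·| = √(5²+5²) = √50 ≈ 7.0711, ∠ = arctan(5/5) ≈ 45.00°
pole (s+753): 753 + j5 → |·| = √(753²+5²) = √567034 ≈ 753.02, ∠ = arctan(5/753) ≈ 0.38°
|G| = 1 / 5324.7 ≈ 0.0001878
Gain = 20 log₁₀(0.0001878) ≈ -74.53 dB
∠G = 0.00° − 45.38° = -45.38°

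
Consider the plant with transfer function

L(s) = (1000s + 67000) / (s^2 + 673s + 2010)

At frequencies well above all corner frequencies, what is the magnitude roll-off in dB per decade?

Each pole contributes −20 dB/decade at high frequency; each zero contributes +20 dB/decade.
Net: 1 zero(s) − 2 pole(s) → -20 dB/decade.

-20 dB/decade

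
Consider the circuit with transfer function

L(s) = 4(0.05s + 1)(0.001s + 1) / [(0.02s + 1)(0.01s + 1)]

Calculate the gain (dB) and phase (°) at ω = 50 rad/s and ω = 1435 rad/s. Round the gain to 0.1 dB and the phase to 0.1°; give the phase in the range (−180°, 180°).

At ω = 50 rad/s:
zero (1 + j50·0.05) = 1 + j2.5 → |·| ≈ 2.6926, ∠ ≈ 68.20°
zero (1 + j50·0.001) = 1 + j0.05 → |·| ≈ 1.0012, ∠ ≈ 2.86°
pole (1 + j50·0.02) = 1 + j1 → |·| ≈ 1.4142, ∠ ≈ 45.00°
pole (1 + j50·0.01) = 1 + j0.5 → |·| ≈ 1.118, ∠ ≈ 26.57°
|L| = 4 · 2.6926 · 1.0012 / (1.4142 · 1.118) ≈ 6.8202
Gain = 20 log₁₀(6.8202) ≈ 16.68 dB
∠L = (68.20° + 2.86°) − (45.00° + 26.57°) = -0.51°

At ω = 1435 rad/s:
zero (1 + j1435·0.05) = 1 + j71.75 → |·| ≈ 71.757, ∠ ≈ 89.20°
zero (1 + j1435·0.001) = 1 + j1.435 → |·| ≈ 1.7491, ∠ ≈ 55.13°
pole (1 + j1435·0.02) = 1 + j28.7 → |·| ≈ 28.717, ∠ ≈ 88.00°
pole (1 + j1435·0.01) = 1 + j14.35 → |·| ≈ 14.385, ∠ ≈ 86.01°
|L| = 4 · 71.757 · 1.7491 / (28.717 · 14.385) ≈ 1.2153
Gain = 20 log₁₀(1.2153) ≈ 1.69 dB
∠L = (89.20° + 55.13°) − (88.00° + 86.01°) = -29.68°

ω = 50: 16.7 dB, -0.5°; ω = 1435: 1.7 dB, -29.7°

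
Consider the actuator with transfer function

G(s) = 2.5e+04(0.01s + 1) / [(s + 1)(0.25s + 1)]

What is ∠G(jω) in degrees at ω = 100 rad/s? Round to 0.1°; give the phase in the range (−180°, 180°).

-132.1°

At ω = 100 rad/s:
zero (1 + j100·0.01) = 1 + j1 → |·| ≈ 1.4142, ∠ ≈ 45.00°
pole (1 + j100·1) = 1 + j100 → |·| ≈ 100, ∠ ≈ 89.43°
pole (1 + j100·0.25) = 1 + j25 → |·| ≈ 25.02, ∠ ≈ 87.71°
∠G = (45.00°) − (89.43° + 87.71°) = -132.14°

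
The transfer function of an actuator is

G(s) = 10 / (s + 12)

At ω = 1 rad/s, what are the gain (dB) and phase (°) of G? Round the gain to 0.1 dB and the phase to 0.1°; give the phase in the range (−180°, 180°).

-1.6 dB, -4.8°

Substitute s = j1:
Numerator: 10 = 10 + j0
Denominator: (j1) + 12 = 12 + j1
|N| = √(10² + 0²) ≈ 10, ∠N ≈ 0.00°
|D| = √(12² + 1²) ≈ 12.042, ∠D ≈ 4.76°
|G| = 10 / 12.042 ≈ 0.83043
Gain = 20 log₁₀(0.83043) ≈ -1.61 dB
∠G = 0.00° − 4.76° = -4.76°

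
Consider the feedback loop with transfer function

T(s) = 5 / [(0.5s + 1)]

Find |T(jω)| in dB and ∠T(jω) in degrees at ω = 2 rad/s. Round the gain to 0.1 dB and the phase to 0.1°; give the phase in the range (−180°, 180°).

At ω = 2 rad/s:
pole (1 + j2·0.5) = 1 + j1 → |·| ≈ 1.4142, ∠ ≈ 45.00°
|T| = 5 · 1 / (1.4142) ≈ 3.5356
Gain = 20 log₁₀(3.5356) ≈ 10.97 dB
∠T = (0°) − (45.00°) = -45.00°

11.0 dB, -45.0°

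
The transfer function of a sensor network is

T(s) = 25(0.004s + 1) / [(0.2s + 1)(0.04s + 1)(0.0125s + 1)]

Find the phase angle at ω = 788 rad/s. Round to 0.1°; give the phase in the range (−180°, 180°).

At ω = 788 rad/s:
zero (1 + j788·0.004) = 1 + j3.152 → |·| ≈ 3.3068, ∠ ≈ 72.40°
pole (1 + j788·0.2) = 1 + j157.6 → |·| ≈ 157.6, ∠ ≈ 89.64°
pole (1 + j788·0.04) = 1 + j31.52 → |·| ≈ 31.536, ∠ ≈ 88.18°
pole (1 + j788·0.0125) = 1 + j9.85 → |·| ≈ 9.9006, ∠ ≈ 84.20°
∠T = (72.40°) − (89.64° + 88.18° + 84.20°) = -189.62° ≡ 170.38° (principal value)

170.4°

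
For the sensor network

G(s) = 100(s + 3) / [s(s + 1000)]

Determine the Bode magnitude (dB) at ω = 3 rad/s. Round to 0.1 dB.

At s = jω = j3:
zero (s+3): 3 + j3 → |·| = √(3²+3²) = √18 ≈ 4.2426, ∠ = arctan(3/3) ≈ 45.00°
pole (s+1000): 1000 + j3 → |·| = √(1000²+3²) = √1000009 ≈ 1000, ∠ = arctan(3/1000) ≈ 0.17°
pole at origin: |s| = 3, ∠ = 90.00° (in denominator)
|G| = 100 · 4.2426 / 3000 ≈ 0.14142
Gain = 20 log₁₀(0.14142) ≈ -16.99 dB

-17.0 dB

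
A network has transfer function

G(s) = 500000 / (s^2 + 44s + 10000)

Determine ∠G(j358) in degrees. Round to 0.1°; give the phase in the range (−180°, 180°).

-172.4°

At s = jω = j358:
quadratic: (j358)² + 44·j358 + 10000 = -118164 + j15752 → |·| ≈ 1.1921e+05, ∠ ≈ 172.41°
∠G = 0.00° − 172.41° = -172.41°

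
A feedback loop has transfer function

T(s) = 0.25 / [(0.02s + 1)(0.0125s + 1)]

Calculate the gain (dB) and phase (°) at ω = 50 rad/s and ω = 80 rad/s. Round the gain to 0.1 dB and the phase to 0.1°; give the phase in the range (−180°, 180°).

ω = 50: -16.5 dB, -77.0°; ω = 80: -20.6 dB, -103.0°

At ω = 50 rad/s:
pole (1 + j50·0.02) = 1 + j1 → |·| ≈ 1.4142, ∠ ≈ 45.00°
pole (1 + j50·0.0125) = 1 + j0.625 → |·| ≈ 1.1792, ∠ ≈ 32.01°
|T| = 0.25 · 1 / (1.4142 · 1.1792) ≈ 0.14991
Gain = 20 log₁₀(0.14991) ≈ -16.48 dB
∠T = (0°) − (45.00° + 32.01°) = -77.01°

At ω = 80 rad/s:
pole (1 + j80·0.02) = 1 + j1.6 → |·| ≈ 1.8868, ∠ ≈ 57.99°
pole (1 + j80·0.0125) = 1 + j1 → |·| ≈ 1.4142, ∠ ≈ 45.00°
|T| = 0.25 · 1 / (1.8868 · 1.4142) ≈ 0.093692
Gain = 20 log₁₀(0.093692) ≈ -20.57 dB
∠T = (0°) − (57.99° + 45.00°) = -102.99°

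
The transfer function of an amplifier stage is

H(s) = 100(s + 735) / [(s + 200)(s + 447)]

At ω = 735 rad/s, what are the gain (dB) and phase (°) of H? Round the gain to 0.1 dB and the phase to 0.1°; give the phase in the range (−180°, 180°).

-16.0 dB, -88.5°

At s = jω = j735:
zero (s+735): 735 + j735 → |·| = √(735²+735²) = √1080450 ≈ 1039.4, ∠ = arctan(735/735) ≈ 45.00°
pole (s+200): 200 + j735 → |·| = √(200²+735²) = √580225 ≈ 761.73, ∠ = arctan(735/200) ≈ 74.78°
pole (s+447): 447 + j735 → |·| = √(447²+735²) = √740034 ≈ 860.25, ∠ = arctan(735/447) ≈ 58.69°
|H| = 100 · 1039.4 / 6.5528e+05 ≈ 0.15862
Gain = 20 log₁₀(0.15862) ≈ -15.99 dB
∠H = 45.00° − 133.47° = -88.47°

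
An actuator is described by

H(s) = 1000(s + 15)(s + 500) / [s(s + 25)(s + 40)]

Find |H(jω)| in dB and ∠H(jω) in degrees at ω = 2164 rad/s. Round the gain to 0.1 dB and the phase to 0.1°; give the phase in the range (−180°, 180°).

-6.5 dB, -101.7°

At s = jω = j2164:
zero (s+15): 15 + j2164 → |·| = √(15²+2164²) = √4683121 ≈ 2164.1, ∠ = arctan(2164/15) ≈ 89.60°
zero (s+500): 500 + j2164 → |·| = √(500²+2164²) = √4932896 ≈ 2221, ∠ = arctan(2164/500) ≈ 76.99°
pole (s+25): 25 + j2164 → |·| = √(25²+2164²) = √4683521 ≈ 2164.1, ∠ = arctan(2164/25) ≈ 89.34°
pole (s+40): 40 + j2164 → |·| = √(40²+2164²) = √4684496 ≈ 2164.4, ∠ = arctan(2164/40) ≈ 88.94°
pole at origin: |s| = 2164, ∠ = 90.00° (in denominator)
|H| = 1000 · 4.8065e+06 / 1.0136e+10 ≈ 0.4742
Gain = 20 log₁₀(0.4742) ≈ -6.48 dB
∠H = 166.59° − 268.28° = -101.69°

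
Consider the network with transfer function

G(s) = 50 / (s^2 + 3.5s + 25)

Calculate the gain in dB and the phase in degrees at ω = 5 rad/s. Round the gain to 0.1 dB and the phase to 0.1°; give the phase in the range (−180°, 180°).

At s = jω = j5:
quadratic: (j5)² + 3.5·j5 + 25 = 0 + j17.5 → |·| ≈ 17.5, ∠ ≈ 90.00°
|G| = 50 / 17.5 ≈ 2.8571
Gain = 20 log₁₀(2.8571) ≈ 9.12 dB
∠G = 0.00° − 90.00° = -90.00°

9.1 dB, -90.0°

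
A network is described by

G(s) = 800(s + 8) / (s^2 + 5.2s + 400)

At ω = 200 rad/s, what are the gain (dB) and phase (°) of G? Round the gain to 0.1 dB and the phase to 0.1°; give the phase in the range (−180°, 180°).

12.1 dB, -90.8°

At s = jω = j200:
zero (s+8): 8 + j200 → |·| = √(8²+200²) = √40064 ≈ 200.16, ∠ = arctan(200/8) ≈ 87.71°
quadratic: (j200)² + 5.2·j200 + 400 = -39600 + j1040 → |·| ≈ 39614, ∠ ≈ 178.50°
|G| = 800 · 200.16 / 39614 ≈ 4.0422
Gain = 20 log₁₀(4.0422) ≈ 12.13 dB
∠G = 87.71° − 178.50° = -90.79°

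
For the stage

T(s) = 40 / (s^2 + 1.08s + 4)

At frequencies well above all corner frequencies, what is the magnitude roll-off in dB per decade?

-40 dB/decade

Each pole contributes −20 dB/decade at high frequency; each zero contributes +20 dB/decade.
Net: 0 zero(s) − 2 pole(s) → -40 dB/decade.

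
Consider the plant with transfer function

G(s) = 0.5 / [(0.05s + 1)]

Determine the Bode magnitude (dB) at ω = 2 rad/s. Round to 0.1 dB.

At ω = 2 rad/s:
pole (1 + j2·0.05) = 1 + j0.1 → |·| ≈ 1.005, ∠ ≈ 5.71°
|G| = 0.5 · 1 / (1.005) ≈ 0.49751
Gain = 20 log₁₀(0.49751) ≈ -6.06 dB

-6.1 dB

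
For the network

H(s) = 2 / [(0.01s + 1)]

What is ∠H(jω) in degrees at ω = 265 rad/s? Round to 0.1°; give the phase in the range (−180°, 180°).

-69.3°

At ω = 265 rad/s:
pole (1 + j265·0.01) = 1 + j2.65 → |·| ≈ 2.8324, ∠ ≈ 69.33°
∠H = (0°) − (69.33°) = -69.33°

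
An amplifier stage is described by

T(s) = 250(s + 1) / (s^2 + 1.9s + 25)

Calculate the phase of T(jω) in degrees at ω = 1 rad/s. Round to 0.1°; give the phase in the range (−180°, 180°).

At s = jω = j1:
zero (s+1): 1 + j1 → |·| = √(1²+1²) = √2 ≈ 1.4142, ∠ = arctan(1/1) ≈ 45.00°
quadratic: (j1)² + 1.9·j1 + 25 = 24 + j1.9 → |·| ≈ 24.075, ∠ ≈ 4.53°
∠T = 45.00° − 4.53° = 40.47°

40.5°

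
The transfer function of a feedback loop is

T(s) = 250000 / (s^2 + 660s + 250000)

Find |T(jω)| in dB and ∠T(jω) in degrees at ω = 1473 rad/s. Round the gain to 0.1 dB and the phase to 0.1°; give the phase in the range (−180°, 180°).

-18.7 dB, -153.1°

At s = jω = j1473:
quadratic: (j1473)² + 660·j1473 + 250000 = -1919729 + j972180 → |·| ≈ 2.1519e+06, ∠ ≈ 153.14°
|T| = 250000 / 2.1519e+06 ≈ 0.11618
Gain = 20 log₁₀(0.11618) ≈ -18.70 dB
∠T = 0.00° − 153.14° = -153.14°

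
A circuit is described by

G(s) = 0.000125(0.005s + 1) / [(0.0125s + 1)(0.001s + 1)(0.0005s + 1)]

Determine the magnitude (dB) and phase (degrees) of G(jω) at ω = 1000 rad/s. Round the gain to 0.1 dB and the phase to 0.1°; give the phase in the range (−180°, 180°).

At ω = 1000 rad/s:
zero (1 + j1000·0.005) = 1 + j5 → |·| ≈ 5.099, ∠ ≈ 78.69°
pole (1 + j1000·0.0125) = 1 + j12.5 → |·| ≈ 12.54, ∠ ≈ 85.43°
pole (1 + j1000·0.001) = 1 + j1 → |·| ≈ 1.4142, ∠ ≈ 45.00°
pole (1 + j1000·0.0005) = 1 + j0.5 → |·| ≈ 1.118, ∠ ≈ 26.57°
|G| = 0.000125 · 5.099 / (12.54 · 1.4142 · 1.118) ≈ 3.2147e-05
Gain = 20 log₁₀(3.2147e-05) ≈ -89.86 dB
∠G = (78.69°) − (85.43° + 45.00° + 26.57°) = -78.31°

-89.9 dB, -78.3°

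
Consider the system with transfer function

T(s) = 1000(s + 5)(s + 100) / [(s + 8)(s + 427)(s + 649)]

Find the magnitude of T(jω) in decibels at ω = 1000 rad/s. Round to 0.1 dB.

-2.2 dB

At s = jω = j1000:
zero (s+5): 5 + j1000 → |·| = √(5²+1000²) = √1000025 ≈ 1000, ∠ = arctan(1000/5) ≈ 89.71°
zero (s+100): 100 + j1000 → |·| = √(100²+1000²) = √1010000 ≈ 1005, ∠ = arctan(1000/100) ≈ 84.29°
pole (s+8): 8 + j1000 → |·| = √(8²+1000²) = √1000064 ≈ 1000, ∠ = arctan(1000/8) ≈ 89.54°
pole (s+427): 427 + j1000 → |·| = √(427²+1000²) = √1182329 ≈ 1087.3, ∠ = arctan(1000/427) ≈ 66.88°
pole (s+649): 649 + j1000 → |·| = √(649²+1000²) = √1421201 ≈ 1192.1, ∠ = arctan(1000/649) ≈ 57.02°
|T| = 1000 · 1.005e+06 / 1.2962e+09 ≈ 0.77534
Gain = 20 log₁₀(0.77534) ≈ -2.21 dB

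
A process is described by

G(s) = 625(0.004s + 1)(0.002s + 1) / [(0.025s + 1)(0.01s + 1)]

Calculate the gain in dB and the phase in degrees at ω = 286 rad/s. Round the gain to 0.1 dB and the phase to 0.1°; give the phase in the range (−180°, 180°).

34.0 dB, -74.2°

At ω = 286 rad/s:
zero (1 + j286·0.004) = 1 + j1.144 → |·| ≈ 1.5195, ∠ ≈ 48.84°
zero (1 + j286·0.002) = 1 + j0.572 → |·| ≈ 1.152, ∠ ≈ 29.77°
pole (1 + j286·0.025) = 1 + j7.15 → |·| ≈ 7.2196, ∠ ≈ 82.04°
pole (1 + j286·0.01) = 1 + j2.86 → |·| ≈ 3.0298, ∠ ≈ 70.73°
|G| = 625 · 1.5195 · 1.152 / (7.2196 · 3.0298) ≈ 50.016
Gain = 20 log₁₀(50.016) ≈ 33.98 dB
∠G = (48.84° + 29.77°) − (82.04° + 70.73°) = -74.16°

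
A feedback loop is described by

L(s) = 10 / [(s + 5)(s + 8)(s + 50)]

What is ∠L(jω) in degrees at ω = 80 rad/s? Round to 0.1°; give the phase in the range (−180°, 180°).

131.3°

At s = jω = j80:
pole (s+5): 5 + j80 → |·| = √(5²+80²) = √6425 ≈ 80.156, ∠ = arctan(80/5) ≈ 86.42°
pole (s+8): 8 + j80 → |·| = √(8²+80²) = √6464 ≈ 80.399, ∠ = arctan(80/8) ≈ 84.29°
pole (s+50): 50 + j80 → |·| = √(50²+80²) = √8900 ≈ 94.34, ∠ = arctan(80/50) ≈ 57.99°
∠L = 0.00° − 228.70° = -228.70° ≡ 131.30° (principal value)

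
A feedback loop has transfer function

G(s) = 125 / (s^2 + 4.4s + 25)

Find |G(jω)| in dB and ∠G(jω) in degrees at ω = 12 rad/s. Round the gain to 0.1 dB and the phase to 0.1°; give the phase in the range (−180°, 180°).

-0.4 dB, -156.1°

At s = jω = j12:
quadratic: (j12)² + 4.4·j12 + 25 = -119 + j52.8 → |·| ≈ 130.19, ∠ ≈ 156.07°
|G| = 125 / 130.19 ≈ 0.96014
Gain = 20 log₁₀(0.96014) ≈ -0.35 dB
∠G = 0.00° − 156.07° = -156.07°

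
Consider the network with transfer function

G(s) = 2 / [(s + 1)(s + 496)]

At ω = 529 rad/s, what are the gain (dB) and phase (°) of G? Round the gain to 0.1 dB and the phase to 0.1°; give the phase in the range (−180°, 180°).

At s = jω = j529:
pole (s+1): 1 + j529 → |·| = √(1²+529²) = √279842 ≈ 529, ∠ = arctan(529/1) ≈ 89.89°
pole (s+496): 496 + j529 → |·| = √(496²+529²) = √525857 ≈ 725.16, ∠ = arctan(529/496) ≈ 46.84°
|G| = 2 / 3.8361e+05 ≈ 5.2136e-06
Gain = 20 log₁₀(5.2136e-06) ≈ -105.66 dB
∠G = 0.00° − 136.73° = -136.73°

-105.7 dB, -136.7°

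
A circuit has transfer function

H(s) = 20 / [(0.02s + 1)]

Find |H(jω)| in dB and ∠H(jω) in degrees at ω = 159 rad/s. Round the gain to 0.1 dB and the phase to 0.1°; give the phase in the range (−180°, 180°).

At ω = 159 rad/s:
pole (1 + j159·0.02) = 1 + j3.18 → |·| ≈ 3.3335, ∠ ≈ 72.54°
|H| = 20 · 1 / (3.3335) ≈ 5.9997
Gain = 20 log₁₀(5.9997) ≈ 15.56 dB
∠H = (0°) − (72.54°) = -72.54°

15.6 dB, -72.5°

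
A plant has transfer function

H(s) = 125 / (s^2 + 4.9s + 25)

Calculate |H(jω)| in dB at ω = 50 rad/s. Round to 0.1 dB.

-26.0 dB

At s = jω = j50:
quadratic: (j50)² + 4.9·j50 + 25 = -2475 + j245 → |·| ≈ 2487.1, ∠ ≈ 174.35°
|H| = 125 / 2487.1 ≈ 0.050259
Gain = 20 log₁₀(0.050259) ≈ -25.98 dB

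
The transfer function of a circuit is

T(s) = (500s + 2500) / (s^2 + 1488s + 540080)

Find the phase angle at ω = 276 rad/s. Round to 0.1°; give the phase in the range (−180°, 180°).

47.4°

Substitute s = j276:
Numerator: 500(j276) + 2500 = 2500 + j138000
Denominator: (j276)^2 + 1488(j276) + 540080 = 463904 + j410688
|N| = √(2500² + 138000²) ≈ 1.3802e+05, ∠N ≈ 88.96°
|D| = √(463904² + 410688²) ≈ 6.1957e+05, ∠D ≈ 41.52°
∠T = 88.96° − 41.52° = 47.44°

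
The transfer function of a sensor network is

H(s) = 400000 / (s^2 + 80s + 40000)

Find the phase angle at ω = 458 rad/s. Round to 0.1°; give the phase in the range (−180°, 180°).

-167.8°

At s = jω = j458:
quadratic: (j458)² + 80·j458 + 40000 = -169764 + j36640 → |·| ≈ 1.7367e+05, ∠ ≈ 167.82°
∠H = 0.00° − 167.82° = -167.82°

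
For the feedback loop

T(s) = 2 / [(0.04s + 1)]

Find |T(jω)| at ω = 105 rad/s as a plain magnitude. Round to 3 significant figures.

At ω = 105 rad/s:
pole (1 + j105·0.04) = 1 + j4.2 → |·| ≈ 4.3174, ∠ ≈ 76.61°
|T| = 2 · 1 / (4.3174) ≈ 0.46324

0.463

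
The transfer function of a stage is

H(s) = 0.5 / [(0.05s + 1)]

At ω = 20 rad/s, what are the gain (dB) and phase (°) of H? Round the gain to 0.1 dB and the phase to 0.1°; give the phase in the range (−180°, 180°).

At ω = 20 rad/s:
pole (1 + j20·0.05) = 1 + j1 → |·| ≈ 1.4142, ∠ ≈ 45.00°
|H| = 0.5 · 1 / (1.4142) ≈ 0.35356
Gain = 20 log₁₀(0.35356) ≈ -9.03 dB
∠H = (0°) − (45.00°) = -45.00°

-9.0 dB, -45.0°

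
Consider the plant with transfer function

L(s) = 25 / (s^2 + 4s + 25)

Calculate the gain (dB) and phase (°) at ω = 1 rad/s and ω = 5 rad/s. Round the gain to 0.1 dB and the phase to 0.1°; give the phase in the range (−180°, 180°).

At s = jω = j1:
quadratic: (j1)² + 4·j1 + 25 = 24 + j4 → |·| ≈ 24.331, ∠ ≈ 9.46°
|L| = 25 / 24.331 ≈ 1.0275
Gain = 20 log₁₀(1.0275) ≈ 0.24 dB
∠L = 0.00° − 9.46° = -9.46°

At s = jω = j5:
quadratic: (j5)² + 4·j5 + 25 = 0 + j20 → |·| ≈ 20, ∠ ≈ 90.00°
|L| = 25 / 20 ≈ 1.25
Gain = 20 log₁₀(1.25) ≈ 1.94 dB
∠L = 0.00° − 90.00° = -90.00°

ω = 1: 0.2 dB, -9.5°; ω = 5: 1.9 dB, -90.0°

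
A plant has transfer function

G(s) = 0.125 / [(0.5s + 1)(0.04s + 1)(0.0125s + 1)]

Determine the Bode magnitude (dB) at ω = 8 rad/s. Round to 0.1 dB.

At ω = 8 rad/s:
pole (1 + j8·0.5) = 1 + j4 → |·| ≈ 4.1231, ∠ ≈ 75.96°
pole (1 + j8·0.04) = 1 + j0.32 → |·| ≈ 1.05, ∠ ≈ 17.74°
pole (1 + j8·0.0125) = 1 + j0.1 → |·| ≈ 1.005, ∠ ≈ 5.71°
|G| = 0.125 · 1 / (4.1231 · 1.05 · 1.005) ≈ 0.02873
Gain = 20 log₁₀(0.02873) ≈ -30.83 dB

-30.8 dB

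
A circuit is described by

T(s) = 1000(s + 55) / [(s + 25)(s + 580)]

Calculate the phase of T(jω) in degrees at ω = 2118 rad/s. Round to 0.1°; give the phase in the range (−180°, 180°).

At s = jω = j2118:
zero (s+55): 55 + j2118 → |·| = √(55²+2118²) = √4488949 ≈ 2118.7, ∠ = arctan(2118/55) ≈ 88.51°
pole (s+25): 25 + j2118 → |·| = √(25²+2118²) = √4486549 ≈ 2118.1, ∠ = arctan(2118/25) ≈ 89.32°
pole (s+580): 580 + j2118 → |·| = √(580²+2118²) = √4822324 ≈ 2196, ∠ = arctan(2118/580) ≈ 74.69°
∠T = 88.51° − 164.01° = -75.50°

-75.5°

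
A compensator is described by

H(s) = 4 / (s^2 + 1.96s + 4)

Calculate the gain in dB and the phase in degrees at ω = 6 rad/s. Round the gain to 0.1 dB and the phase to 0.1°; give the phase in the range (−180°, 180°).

-18.6 dB, -159.8°

At s = jω = j6:
quadratic: (j6)² + 1.96·j6 + 4 = -32 + j11.76 → |·| ≈ 34.092, ∠ ≈ 159.82°
|H| = 4 / 34.092 ≈ 0.11733
Gain = 20 log₁₀(0.11733) ≈ -18.61 dB
∠H = 0.00° − 159.82° = -159.82°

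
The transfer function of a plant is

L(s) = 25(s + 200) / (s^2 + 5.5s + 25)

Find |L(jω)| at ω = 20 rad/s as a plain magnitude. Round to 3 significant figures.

12.9

At s = jω = j20:
zero (s+200): 200 + j20 → |·| = √(200²+20²) = √40400 ≈ 201, ∠ = arctan(20/200) ≈ 5.71°
quadratic: (j20)² + 5.5·j20 + 25 = -375 + j110 → |·| ≈ 390.8, ∠ ≈ 163.65°
|L| = 25 · 201 / 390.8 ≈ 12.858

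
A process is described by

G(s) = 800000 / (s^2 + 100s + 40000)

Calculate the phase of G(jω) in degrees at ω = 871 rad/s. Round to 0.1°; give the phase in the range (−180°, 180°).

At s = jω = j871:
quadratic: (j871)² + 100·j871 + 40000 = -718641 + j87100 → |·| ≈ 7.239e+05, ∠ ≈ 173.09°
∠G = 0.00° − 173.09° = -173.09°

-173.1°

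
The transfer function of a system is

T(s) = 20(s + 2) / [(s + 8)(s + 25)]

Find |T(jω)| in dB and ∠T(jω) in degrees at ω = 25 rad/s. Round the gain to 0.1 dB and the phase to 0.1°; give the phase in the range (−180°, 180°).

At s = jω = j25:
zero (s+2): 2 + j25 → |·| = √(2²+25²) = √629 ≈ 25.08, ∠ = arctan(25/2) ≈ 85.43°
pole (s+8): 8 + j25 → |·| = √(8²+25²) = √689 ≈ 26.249, ∠ = arctan(25/8) ≈ 72.26°
pole (s+25): 25 + j25 → |·| = √(25²+25²) = √1250 ≈ 35.355, ∠ = arctan(25/25) ≈ 45.00°
|T| = 20 · 25.08 / 928.03 ≈ 0.5405
Gain = 20 log₁₀(0.5405) ≈ -5.34 dB
∠T = 85.43° − 117.26° = -31.83°

-5.3 dB, -31.8°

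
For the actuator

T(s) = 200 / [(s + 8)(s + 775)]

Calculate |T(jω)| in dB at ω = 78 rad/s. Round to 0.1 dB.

-49.7 dB

At s = jω = j78:
pole (s+8): 8 + j78 → |·| = √(8²+78²) = √6148 ≈ 78.409, ∠ = arctan(78/8) ≈ 84.14°
pole (s+775): 775 + j78 → |·| = √(775²+78²) = √606709 ≈ 778.92, ∠ = arctan(78/775) ≈ 5.75°
|T| = 200 / 61074 ≈ 0.0032747
Gain = 20 log₁₀(0.0032747) ≈ -49.70 dB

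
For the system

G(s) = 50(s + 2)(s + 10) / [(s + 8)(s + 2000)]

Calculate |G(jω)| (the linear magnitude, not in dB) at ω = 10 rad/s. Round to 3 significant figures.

0.282

At s = jω = j10:
zero (s+2): 2 + j10 → |·| = √(2²+10²) = √104 ≈ 10.198, ∠ = arctan(10/2) ≈ 78.69°
zero (s+10): 10 + j10 → |·| = √(10²+10²) = √200 ≈ 14.142, ∠ = arctan(10/10) ≈ 45.00°
pole (s+8): 8 + j10 → |·| = √(8²+10²) = √164 ≈ 12.806, ∠ = arctan(10/8) ≈ 51.34°
pole (s+2000): 2000 + j10 → |·| = √(2000²+10²) = √4000100 ≈ 2000, ∠ = arctan(10/2000) ≈ 0.29°
|G| = 50 · 144.22 / 25612 ≈ 0.28155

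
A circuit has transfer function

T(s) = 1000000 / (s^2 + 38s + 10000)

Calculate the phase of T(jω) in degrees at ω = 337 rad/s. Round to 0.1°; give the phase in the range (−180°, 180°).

-173.0°

At s = jω = j337:
quadratic: (j337)² + 38·j337 + 10000 = -103569 + j12806 → |·| ≈ 1.0436e+05, ∠ ≈ 172.95°
∠T = 0.00° − 172.95° = -172.95°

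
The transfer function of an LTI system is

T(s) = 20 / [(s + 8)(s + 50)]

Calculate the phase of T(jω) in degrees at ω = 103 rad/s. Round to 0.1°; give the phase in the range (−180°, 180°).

-149.7°

At s = jω = j103:
pole (s+8): 8 + j103 → |·| = √(8²+103²) = √10673 ≈ 103.31, ∠ = arctan(103/8) ≈ 85.56°
pole (s+50): 50 + j103 → |·| = √(50²+103²) = √13109 ≈ 114.49, ∠ = arctan(103/50) ≈ 64.11°
∠T = 0.00° − 149.67° = -149.67°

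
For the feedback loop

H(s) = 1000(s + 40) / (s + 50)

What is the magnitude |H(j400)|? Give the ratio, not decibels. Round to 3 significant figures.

At s = jω = j400:
zero (s+40): 40 + j400 → |·| = √(40²+400²) = √161600 ≈ 402, ∠ = arctan(400/40) ≈ 84.29°
pole (s+50): 50 + j400 → |·| = √(50²+400²) = √162500 ≈ 403.11, ∠ = arctan(400/50) ≈ 82.87°
|H| = 1000 · 402 / 403.11 ≈ 997.25

997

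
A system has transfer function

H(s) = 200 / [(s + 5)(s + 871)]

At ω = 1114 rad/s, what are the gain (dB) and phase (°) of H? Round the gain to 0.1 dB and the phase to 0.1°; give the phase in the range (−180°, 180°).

-77.9 dB, -141.7°

At s = jω = j1114:
pole (s+5): 5 + j1114 → |·| = √(5²+1114²) = √1241021 ≈ 1114, ∠ = arctan(1114/5) ≈ 89.74°
pole (s+871): 871 + j1114 → |·| = √(871²+1114²) = √1999637 ≈ 1414.1, ∠ = arctan(1114/871) ≈ 51.98°
|H| = 200 / 1.5753e+06 ≈ 0.00012696
Gain = 20 log₁₀(0.00012696) ≈ -77.93 dB
∠H = 0.00° − 141.72° = -141.72°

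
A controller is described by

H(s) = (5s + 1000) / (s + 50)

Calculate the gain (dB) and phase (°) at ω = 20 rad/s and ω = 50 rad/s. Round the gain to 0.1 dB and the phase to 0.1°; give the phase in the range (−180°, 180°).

ω = 20: 25.4 dB, -16.1°; ω = 50: 23.3 dB, -31.0°

Substitute s = j20:
Numerator: 5(j20) + 1000 = 1000 + j100
Denominator: (j20) + 50 = 50 + j20
|N| = √(1000² + 100²) ≈ 1005, ∠N ≈ 5.71°
|D| = √(50² + 20²) ≈ 53.852, ∠D ≈ 21.80°
|H| = 1005 / 53.852 ≈ 18.662
Gain = 20 log₁₀(18.662) ≈ 25.42 dB
∠H = 5.71° − 21.80° = -16.09°

Substitute s = j50:
Numerator: 5(j50) + 1000 = 1000 + j250
Denominator: (j50) + 50 = 50 + j50
|N| = √(1000² + 250²) ≈ 1030.8, ∠N ≈ 14.04°
|D| = √(50² + 50²) ≈ 70.711, ∠D ≈ 45.00°
|H| = 1030.8 / 70.711 ≈ 14.578
Gain = 20 log₁₀(14.578) ≈ 23.27 dB
∠H = 14.04° − 45.00° = -30.96°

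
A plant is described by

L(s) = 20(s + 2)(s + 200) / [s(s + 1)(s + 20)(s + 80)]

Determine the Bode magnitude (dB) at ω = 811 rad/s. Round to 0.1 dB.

At s = jω = j811:
zero (s+2): 2 + j811 → |·| = √(2²+811²) = √657725 ≈ 811, ∠ = arctan(811/2) ≈ 89.86°
zero (s+200): 200 + j811 → |·| = √(200²+811²) = √697721 ≈ 835.3, ∠ = arctan(811/200) ≈ 76.15°
pole (s+1): 1 + j811 → |·| = √(1²+811²) = √657722 ≈ 811, ∠ = arctan(811/1) ≈ 89.93°
pole (s+20): 20 + j811 → |·| = √(20²+811²) = √658121 ≈ 811.25, ∠ = arctan(811/20) ≈ 88.59°
pole (s+80): 80 + j811 → |·| = √(80²+811²) = √664121 ≈ 814.94, ∠ = arctan(811/80) ≈ 84.37°
pole at origin: |s| = 811, ∠ = 90.00° (in denominator)
|L| = 20 · 6.7743e+05 / 4.3483e+11 ≈ 3.1158e-05
Gain = 20 log₁₀(3.1158e-05) ≈ -90.13 dB

-90.1 dB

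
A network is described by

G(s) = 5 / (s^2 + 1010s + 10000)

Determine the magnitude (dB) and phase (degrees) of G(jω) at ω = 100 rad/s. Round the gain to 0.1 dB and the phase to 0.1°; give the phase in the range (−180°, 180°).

Substitute s = j100:
Numerator: 5 = 5 + j0
Denominator: (j100)^2 + 1010(j100) + 10000 = 0 + j101000
|N| = √(5² + 0²) ≈ 5, ∠N ≈ 0.00°
|D| = √(0² + 101000²) ≈ 1.01e+05, ∠D ≈ 90.00°
|G| = 5 / 1.01e+05 ≈ 4.9505e-05
Gain = 20 log₁₀(4.9505e-05) ≈ -86.11 dB
∠G = 0.00° − 90.00° = -90.00°

-86.1 dB, -90.0°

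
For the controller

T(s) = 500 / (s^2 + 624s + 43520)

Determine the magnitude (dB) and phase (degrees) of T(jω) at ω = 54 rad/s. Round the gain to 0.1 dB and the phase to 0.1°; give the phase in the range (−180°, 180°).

Substitute s = j54:
Numerator: 500 = 500 + j0
Denominator: (j54)^2 + 624(j54) + 43520 = 40604 + j33696
|N| = √(500² + 0²) ≈ 500, ∠N ≈ 0.00°
|D| = √(40604² + 33696²) ≈ 52765, ∠D ≈ 39.69°
|T| = 500 / 52765 ≈ 0.009476
Gain = 20 log₁₀(0.009476) ≈ -40.47 dB
∠T = 0.00° − 39.69° = -39.69°

-40.5 dB, -39.7°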